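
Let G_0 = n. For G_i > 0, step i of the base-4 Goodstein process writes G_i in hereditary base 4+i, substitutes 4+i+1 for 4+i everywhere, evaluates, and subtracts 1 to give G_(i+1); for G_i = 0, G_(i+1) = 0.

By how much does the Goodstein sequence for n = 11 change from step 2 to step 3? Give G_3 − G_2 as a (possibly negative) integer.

1

G_0=11  [base 4] 2·4 + 3  →[4↦5]→  2·5 + 3 = 13  −1 ⇒ G_1=12
G_1=12  [base 5] 2·5 + 2  →[5↦6]→  2·6 + 2 = 14  −1 ⇒ G_2=13
G_2=13  [base 6] 2·6 + 1  →[6↦7]→  2·7 + 1 = 15  −1 ⇒ G_3=14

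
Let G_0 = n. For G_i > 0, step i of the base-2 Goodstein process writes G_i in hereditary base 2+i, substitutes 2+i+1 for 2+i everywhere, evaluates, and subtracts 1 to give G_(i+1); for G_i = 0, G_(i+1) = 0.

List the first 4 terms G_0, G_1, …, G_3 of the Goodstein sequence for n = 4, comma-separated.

i=0: 4 = 2^2 (b=2); 2→3: 3^3 = 27; 27−1 = 26
i=1: 26 = 2·3^2 + 2·3 + 2 (b=3); 3→4: 2·4^2 + 2·4 + 2 = 42; 42−1 = 41
i=2: 41 = 2·4^2 + 2·4 + 1 (b=4); 4→5: 2·5^2 + 2·5 + 1 = 61; 61−1 = 60

4, 26, 41, 60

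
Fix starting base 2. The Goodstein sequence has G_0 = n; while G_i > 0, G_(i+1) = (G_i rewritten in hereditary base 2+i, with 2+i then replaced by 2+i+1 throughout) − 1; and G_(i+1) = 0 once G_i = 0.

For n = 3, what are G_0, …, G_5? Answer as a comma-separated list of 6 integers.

3, 3, 3, 2, 1, 0

G_0 = 3. HB_2(3) = 2 + 1. Bump = 4. G_1 = 3.
G_1 = 3. HB_3(3) = 3. Bump = 4. G_2 = 3.
G_2 = 3. HB_4(3) = 3. Bump = 3. G_3 = 2.
G_3 = 2. HB_5(2) = 2. Bump = 2. G_4 = 1.
G_4 = 1. HB_6(1) = 1. Bump = 1. G_5 = 0.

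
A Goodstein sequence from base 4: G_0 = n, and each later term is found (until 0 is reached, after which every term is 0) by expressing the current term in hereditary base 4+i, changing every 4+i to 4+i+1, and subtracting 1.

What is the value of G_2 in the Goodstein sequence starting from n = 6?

G_0 = 6. HB_4(6) = 4 + 2. Bump = 7. G_1 = 6.
G_1 = 6. HB_5(6) = 5 + 1. Bump = 7. G_2 = 6.
G_2 = 6. HB_6(6) = 6. Bump = 7. G_3 = 6.

6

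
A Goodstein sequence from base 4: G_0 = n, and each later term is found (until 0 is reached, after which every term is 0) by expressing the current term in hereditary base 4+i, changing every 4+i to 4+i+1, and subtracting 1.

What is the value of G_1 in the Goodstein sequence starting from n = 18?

18 —HB4→ 4^2 + 2 —bump→ 5^2 + 2 = 27 —(−1)→ 26
26 —HB5→ 5^2 + 1 —bump→ 6^2 + 1 = 37 —(−1)→ 36

26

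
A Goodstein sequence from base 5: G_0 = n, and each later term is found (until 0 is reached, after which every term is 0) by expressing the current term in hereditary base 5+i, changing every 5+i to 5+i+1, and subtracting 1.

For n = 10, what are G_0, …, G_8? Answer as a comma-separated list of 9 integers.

(0) 10|_5 = 2·5 ↦ 2·6|_6 = 12 ⇒ 11
(1) 11|_6 = 6 + 5 ↦ 7 + 5|_7 = 12 ⇒ 11
(2) 11|_7 = 7 + 4 ↦ 8 + 4|_8 = 12 ⇒ 11
(3) 11|_8 = 8 + 3 ↦ 9 + 3|_9 = 12 ⇒ 11
(4) 11|_9 = 9 + 2 ↦ 10 + 2|_10 = 12 ⇒ 11
(5) 11|_10 = 10 + 1 ↦ 11 + 1|_11 = 12 ⇒ 11
(6) 11|_11 = 11 ↦ 12|_12 = 12 ⇒ 11
(7) 11|_12 = 11 ↦ 11|_13 = 11 ⇒ 10

10, 11, 11, 11, 11, 11, 11, 11, 10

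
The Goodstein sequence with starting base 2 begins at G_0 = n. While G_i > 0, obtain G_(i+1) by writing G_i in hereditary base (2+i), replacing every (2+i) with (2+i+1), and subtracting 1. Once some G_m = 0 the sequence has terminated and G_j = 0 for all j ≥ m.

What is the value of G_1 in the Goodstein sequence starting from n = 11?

i=0: 11 = 2^(2 + 1) + 2 + 1 (b=2); 2→3: 3^(3 + 1) + 3 + 1 = 85; 85−1 = 84
i=1: 84 = 3^(3 + 1) + 3 (b=3); 3→4: 4^(4 + 1) + 4 = 1028; 1028−1 = 1027

84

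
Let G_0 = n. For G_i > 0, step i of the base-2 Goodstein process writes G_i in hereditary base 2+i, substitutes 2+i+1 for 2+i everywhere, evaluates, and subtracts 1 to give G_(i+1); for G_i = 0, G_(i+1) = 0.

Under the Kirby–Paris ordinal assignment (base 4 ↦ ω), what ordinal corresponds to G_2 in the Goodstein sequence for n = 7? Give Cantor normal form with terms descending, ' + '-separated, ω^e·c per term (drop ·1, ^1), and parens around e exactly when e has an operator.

ω^ω + 3

i=0: 7 = 2^2 + 2 + 1 (b=2); 2→3: 3^3 + 3 + 1 = 31; 31−1 = 30
i=1: 30 = 3^3 + 3 (b=3); 3→4: 4^4 + 4 = 260; 260−1 = 259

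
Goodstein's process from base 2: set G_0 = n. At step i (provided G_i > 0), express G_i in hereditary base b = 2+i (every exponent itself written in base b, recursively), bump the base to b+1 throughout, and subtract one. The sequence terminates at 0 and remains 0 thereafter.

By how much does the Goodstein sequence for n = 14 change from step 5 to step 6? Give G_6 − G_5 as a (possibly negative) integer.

128542131

[0] 14 ≡ 2^(2 + 1) + 2^2 + 2 (base 2). Lift 3: 111. −1: 110.
[1] 110 ≡ 3^(3 + 1) + 3^3 + 2 (base 3). Lift 4: 1282. −1: 1281.
[2] 1281 ≡ 4^(4 + 1) + 4^4 + 1 (base 4). Lift 5: 18751. −1: 18750.
[3] 18750 ≡ 5^(5 + 1) + 5^5 (base 5). Lift 6: 326592. −1: 326591.
[4] 326591 ≡ 6^(6 + 1) + 5·6^5 + 5·6^4 + 5·6^3 + 5·6^2 + 5·6 + 5 (base 6). Lift 7: 5862841. −1: 5862840.
[5] 5862840 ≡ 7^(7 + 1) + 5·7^5 + 5·7^4 + 5·7^3 + 5·7^2 + 5·7 + 4 (base 7). Lift 8: 134404972. −1: 134404971.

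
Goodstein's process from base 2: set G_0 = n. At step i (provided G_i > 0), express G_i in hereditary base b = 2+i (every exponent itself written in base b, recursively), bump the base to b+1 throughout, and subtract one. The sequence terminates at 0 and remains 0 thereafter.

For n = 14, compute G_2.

1281

(0) 14|_2 = 2^(2 + 1) + 2^2 + 2 ↦ 3^(3 + 1) + 3^3 + 3|_3 = 111 ⇒ 110
(1) 110|_3 = 3^(3 + 1) + 3^3 + 2 ↦ 4^(4 + 1) + 4^4 + 2|_4 = 1282 ⇒ 1281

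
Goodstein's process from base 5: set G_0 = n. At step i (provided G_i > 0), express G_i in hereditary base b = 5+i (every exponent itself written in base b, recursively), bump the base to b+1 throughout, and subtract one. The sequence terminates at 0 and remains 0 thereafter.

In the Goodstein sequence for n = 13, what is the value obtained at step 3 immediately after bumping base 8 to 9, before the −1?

13 —HB5→ 2·5 + 3 —bump→ 2·6 + 3 = 15 —(−1)→ 14
14 —HB6→ 2·6 + 2 —bump→ 2·7 + 2 = 16 —(−1)→ 15
15 —HB7→ 2·7 + 1 —bump→ 2·8 + 1 = 17 —(−1)→ 16
16 —HB8→ 2·8 —bump→ 2·9 = 18 —(−1)→ 17

18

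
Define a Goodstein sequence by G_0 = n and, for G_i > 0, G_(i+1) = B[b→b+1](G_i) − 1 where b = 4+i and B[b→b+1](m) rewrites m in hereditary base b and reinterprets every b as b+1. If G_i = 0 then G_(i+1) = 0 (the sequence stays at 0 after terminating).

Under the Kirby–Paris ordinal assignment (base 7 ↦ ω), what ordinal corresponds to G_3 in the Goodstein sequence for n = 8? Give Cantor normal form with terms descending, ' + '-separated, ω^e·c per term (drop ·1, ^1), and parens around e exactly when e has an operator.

step 0: 8 = 2·4; sub 5 for 4: 2·5; = 10; G_1 = 10−1 = 9
step 1: 9 = 5 + 4; sub 6 for 5: 6 + 4; = 10; G_2 = 10−1 = 9
step 2: 9 = 6 + 3; sub 7 for 6: 7 + 3; = 10; G_3 = 10−1 = 9
step 3: 9 = 7 + 2; sub 8 for 7: 8 + 2; = 10; G_4 = 10−1 = 9

ω + 2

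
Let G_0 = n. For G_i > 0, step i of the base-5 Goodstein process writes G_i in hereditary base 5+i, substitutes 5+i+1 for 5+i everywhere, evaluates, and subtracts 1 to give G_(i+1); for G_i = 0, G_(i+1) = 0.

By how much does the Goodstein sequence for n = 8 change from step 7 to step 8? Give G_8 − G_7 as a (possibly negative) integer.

-1

(0) 8|_5 = 5 + 3 ↦ 6 + 3|_6 = 9 ⇒ 8
(1) 8|_6 = 6 + 2 ↦ 7 + 2|_7 = 9 ⇒ 8
(2) 8|_7 = 7 + 1 ↦ 8 + 1|_8 = 9 ⇒ 8
(3) 8|_8 = 8 ↦ 9|_9 = 9 ⇒ 8
(4) 8|_9 = 8 ↦ 8|_10 = 8 ⇒ 7
(5) 7|_10 = 7 ↦ 7|_11 = 7 ⇒ 6
(6) 6|_11 = 6 ↦ 6|_12 = 6 ⇒ 5
(7) 5|_12 = 5 ↦ 5|_13 = 5 ⇒ 4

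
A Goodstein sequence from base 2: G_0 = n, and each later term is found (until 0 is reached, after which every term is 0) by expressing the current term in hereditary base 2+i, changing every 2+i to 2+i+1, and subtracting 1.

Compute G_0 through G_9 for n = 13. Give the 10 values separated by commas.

13, 108, 1279, 16092, 280711, 5765998, 134219479, 3486786855, 100000003325, 3138428381103

base 2: 13 = 2^(2 + 1) + 2^2 + 1; at 3: 3^(3 + 1) + 3^3 + 1 = 109; next = 108
base 3: 108 = 3^(3 + 1) + 3^3; at 4: 4^(4 + 1) + 4^4 = 1280; next = 1279
base 4: 1279 = 4^(4 + 1) + 3·4^3 + 3·4^2 + 3·4 + 3; at 5: 5^(5 + 1) + 3·5^3 + 3·5^2 + 3·5 + 3 = 16093; next = 16092
base 5: 16092 = 5^(5 + 1) + 3·5^3 + 3·5^2 + 3·5 + 2; at 6: 6^(6 + 1) + 3·6^3 + 3·6^2 + 3·6 + 2 = 280712; next = 280711
base 6: 280711 = 6^(6 + 1) + 3·6^3 + 3·6^2 + 3·6 + 1; at 7: 7^(7 + 1) + 3·7^3 + 3·7^2 + 3·7 + 1 = 5765999; next = 5765998
base 7: 5765998 = 7^(7 + 1) + 3·7^3 + 3·7^2 + 3·7; at 8: 8^(8 + 1) + 3·8^3 + 3·8^2 + 3·8 = 134219480; next = 134219479
base 8: 134219479 = 8^(8 + 1) + 3·8^3 + 3·8^2 + 2·8 + 7; at 9: 9^(9 + 1) + 3·9^3 + 3·9^2 + 2·9 + 7 = 3486786856; next = 3486786855
base 9: 3486786855 = 9^(9 + 1) + 3·9^3 + 3·9^2 + 2·9 + 6; at 10: 10^(10 + 1) + 3·10^3 + 3·10^2 + 2·10 + 6 = 100000003326; next = 100000003325
base 10: 100000003325 = 10^(10 + 1) + 3·10^3 + 3·10^2 + 2·10 + 5; at 11: 11^(11 + 1) + 3·11^3 + 3·11^2 + 2·11 + 5 = 3138428381104; next = 3138428381103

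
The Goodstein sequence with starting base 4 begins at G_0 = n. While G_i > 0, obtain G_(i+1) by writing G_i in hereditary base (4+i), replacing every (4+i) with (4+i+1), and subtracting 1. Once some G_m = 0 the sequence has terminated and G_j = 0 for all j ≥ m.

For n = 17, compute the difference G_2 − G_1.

10

17 —HB4→ 4^2 + 1 —bump→ 5^2 + 1 = 26 —(−1)→ 25
25 —HB5→ 5^2 —bump→ 6^2 = 36 —(−1)→ 35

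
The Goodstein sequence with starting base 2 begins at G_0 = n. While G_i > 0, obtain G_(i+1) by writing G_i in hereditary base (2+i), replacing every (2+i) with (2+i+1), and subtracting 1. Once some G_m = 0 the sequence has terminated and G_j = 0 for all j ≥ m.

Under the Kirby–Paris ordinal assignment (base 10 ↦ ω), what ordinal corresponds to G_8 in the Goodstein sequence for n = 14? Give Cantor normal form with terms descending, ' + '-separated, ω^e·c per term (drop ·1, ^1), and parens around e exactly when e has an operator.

G_0 = 14. HB_2(14) = 2^(2 + 1) + 2^2 + 2. Bump = 111. G_1 = 110.
G_1 = 110. HB_3(110) = 3^(3 + 1) + 3^3 + 2. Bump = 1282. G_2 = 1281.
G_2 = 1281. HB_4(1281) = 4^(4 + 1) + 4^4 + 1. Bump = 18751. G_3 = 18750.
G_3 = 18750. HB_5(18750) = 5^(5 + 1) + 5^5. Bump = 326592. G_4 = 326591.
G_4 = 326591. HB_6(326591) = 6^(6 + 1) + 5·6^5 + 5·6^4 + 5·6^3 + 5·6^2 + 5·6 + 5. Bump = 5862841. G_5 = 5862840.
G_5 = 5862840. HB_7(5862840) = 7^(7 + 1) + 5·7^5 + 5·7^4 + 5·7^3 + 5·7^2 + 5·7 + 4. Bump = 134404972. G_6 = 134404971.
G_6 = 134404971. HB_8(134404971) = 8^(8 + 1) + 5·8^5 + 5·8^4 + 5·8^3 + 5·8^2 + 5·8 + 3. Bump = 3487116549. G_7 = 3487116548.
G_7 = 3487116548. HB_9(3487116548) = 9^(9 + 1) + 5·9^5 + 5·9^4 + 5·9^3 + 5·9^2 + 5·9 + 2. Bump = 100000555552. G_8 = 100000555551.
G_8 = 100000555551. HB_10(100000555551) = 10^(10 + 1) + 5·10^5 + 5·10^4 + 5·10^3 + 5·10^2 + 5·10 + 1. Bump = 3138429262497. G_9 = 3138429262496.

ω^(ω + 1) + ω^5·5 + ω^4·5 + ω^3·5 + ω^2·5 + ω·5 + 1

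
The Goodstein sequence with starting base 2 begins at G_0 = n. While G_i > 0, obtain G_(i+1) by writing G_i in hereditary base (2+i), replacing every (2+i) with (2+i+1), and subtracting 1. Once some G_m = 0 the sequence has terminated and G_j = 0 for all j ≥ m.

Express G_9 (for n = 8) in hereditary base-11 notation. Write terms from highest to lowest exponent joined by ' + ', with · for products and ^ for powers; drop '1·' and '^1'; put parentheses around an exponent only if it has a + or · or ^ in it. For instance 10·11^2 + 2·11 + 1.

2·11^11 + 2·11^2 + 11

base 2: 8 = 2^(2 + 1); at 3: 3^(3 + 1) = 81; next = 80
base 3: 80 = 2·3^3 + 2·3^2 + 2·3 + 2; at 4: 2·4^4 + 2·4^2 + 2·4 + 2 = 554; next = 553
base 4: 553 = 2·4^4 + 2·4^2 + 2·4 + 1; at 5: 2·5^5 + 2·5^2 + 2·5 + 1 = 6311; next = 6310
base 5: 6310 = 2·5^5 + 2·5^2 + 2·5; at 6: 2·6^6 + 2·6^2 + 2·6 = 93396; next = 93395
base 6: 93395 = 2·6^6 + 2·6^2 + 6 + 5; at 7: 2·7^7 + 2·7^2 + 7 + 5 = 1647196; next = 1647195
base 7: 1647195 = 2·7^7 + 2·7^2 + 7 + 4; at 8: 2·8^8 + 2·8^2 + 8 + 4 = 33554572; next = 33554571
base 8: 33554571 = 2·8^8 + 2·8^2 + 8 + 3; at 9: 2·9^9 + 2·9^2 + 9 + 3 = 774841152; next = 774841151
base 9: 774841151 = 2·9^9 + 2·9^2 + 9 + 2; at 10: 2·10^10 + 2·10^2 + 10 + 2 = 20000000212; next = 20000000211
base 10: 20000000211 = 2·10^10 + 2·10^2 + 10 + 1; at 11: 2·11^11 + 2·11^2 + 11 + 1 = 570623341476; next = 570623341475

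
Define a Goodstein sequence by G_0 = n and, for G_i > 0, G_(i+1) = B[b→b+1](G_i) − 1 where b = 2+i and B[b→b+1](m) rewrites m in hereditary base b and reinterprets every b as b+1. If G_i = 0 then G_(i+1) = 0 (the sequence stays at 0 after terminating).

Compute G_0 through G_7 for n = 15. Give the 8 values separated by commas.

15, 111, 1283, 18752, 326593, 6588344, 150994943, 3524450280

[0] 15 ≡ 2^(2 + 1) + 2^2 + 2 + 1 (base 2). Lift 3: 112. −1: 111.
[1] 111 ≡ 3^(3 + 1) + 3^3 + 3 (base 3). Lift 4: 1284. −1: 1283.
[2] 1283 ≡ 4^(4 + 1) + 4^4 + 3 (base 4). Lift 5: 18753. −1: 18752.
[3] 18752 ≡ 5^(5 + 1) + 5^5 + 2 (base 5). Lift 6: 326594. −1: 326593.
[4] 326593 ≡ 6^(6 + 1) + 6^6 + 1 (base 6). Lift 7: 6588345. −1: 6588344.
[5] 6588344 ≡ 7^(7 + 1) + 7^7 (base 7). Lift 8: 150994944. −1: 150994943.
[6] 150994943 ≡ 8^(8 + 1) + 7·8^7 + 7·8^6 + 7·8^5 + 7·8^4 + 7·8^3 + 7·8^2 + 7·8 + 7 (base 8). Lift 9: 3524450281. −1: 3524450280.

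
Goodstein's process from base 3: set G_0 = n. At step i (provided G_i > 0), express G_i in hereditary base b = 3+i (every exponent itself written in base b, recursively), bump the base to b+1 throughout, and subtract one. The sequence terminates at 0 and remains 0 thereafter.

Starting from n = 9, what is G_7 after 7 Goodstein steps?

[0] 9 ≡ 3^2 (base 3). Lift 4: 16. −1: 15.
[1] 15 ≡ 3·4 + 3 (base 4). Lift 5: 18. −1: 17.
[2] 17 ≡ 3·5 + 2 (base 5). Lift 6: 20. −1: 19.
[3] 19 ≡ 3·6 + 1 (base 6). Lift 7: 22. −1: 21.
[4] 21 ≡ 3·7 (base 7). Lift 8: 24. −1: 23.
[5] 23 ≡ 2·8 + 7 (base 8). Lift 9: 25. −1: 24.
[6] 24 ≡ 2·9 + 6 (base 9). Lift 10: 26. −1: 25.

25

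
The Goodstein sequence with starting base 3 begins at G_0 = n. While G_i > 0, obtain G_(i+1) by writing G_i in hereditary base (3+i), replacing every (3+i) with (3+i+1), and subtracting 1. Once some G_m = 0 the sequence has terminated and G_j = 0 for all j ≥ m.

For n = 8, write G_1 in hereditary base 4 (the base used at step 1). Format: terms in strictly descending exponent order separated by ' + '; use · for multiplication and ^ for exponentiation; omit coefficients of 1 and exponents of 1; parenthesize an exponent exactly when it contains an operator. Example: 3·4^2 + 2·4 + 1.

2·4 + 1

G_0=8  [base 3] 2·3 + 2  →[3↦4]→  2·4 + 2 = 10  −1 ⇒ G_1=9
G_1=9  [base 4] 2·4 + 1  →[4↦5]→  2·5 + 1 = 11  −1 ⇒ G_2=10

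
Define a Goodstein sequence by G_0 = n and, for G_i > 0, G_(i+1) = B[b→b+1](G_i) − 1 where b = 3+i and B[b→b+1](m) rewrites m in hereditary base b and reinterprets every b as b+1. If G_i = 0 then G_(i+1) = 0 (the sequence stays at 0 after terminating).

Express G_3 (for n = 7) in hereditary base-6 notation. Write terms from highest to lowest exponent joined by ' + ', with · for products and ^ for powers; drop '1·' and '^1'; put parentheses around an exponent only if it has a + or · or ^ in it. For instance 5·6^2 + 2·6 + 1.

step 0: 7 = 2·3 + 1; sub 4 for 3: 2·4 + 1; = 9; G_1 = 9−1 = 8
step 1: 8 = 2·4; sub 5 for 4: 2·5; = 10; G_2 = 10−1 = 9
step 2: 9 = 5 + 4; sub 6 for 5: 6 + 4; = 10; G_3 = 10−1 = 9
step 3: 9 = 6 + 3; sub 7 for 6: 7 + 3; = 10; G_4 = 10−1 = 9

6 + 3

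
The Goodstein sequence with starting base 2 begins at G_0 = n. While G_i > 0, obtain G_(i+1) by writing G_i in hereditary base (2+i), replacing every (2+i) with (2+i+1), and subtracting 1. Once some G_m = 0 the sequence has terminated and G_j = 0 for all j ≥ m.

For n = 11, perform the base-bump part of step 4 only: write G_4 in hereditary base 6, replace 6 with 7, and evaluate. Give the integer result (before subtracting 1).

5764802

step 0: 11 = 2^(2 + 1) + 2 + 1; sub 3 for 2: 3^(3 + 1) + 3 + 1; = 85; G_1 = 85−1 = 84
step 1: 84 = 3^(3 + 1) + 3; sub 4 for 3: 4^(4 + 1) + 4; = 1028; G_2 = 1028−1 = 1027
step 2: 1027 = 4^(4 + 1) + 3; sub 5 for 4: 5^(5 + 1) + 3; = 15628; G_3 = 15628−1 = 15627
step 3: 15627 = 5^(5 + 1) + 2; sub 6 for 5: 6^(6 + 1) + 2; = 279938; G_4 = 279938−1 = 279937
step 4: 279937 = 6^(6 + 1) + 1; sub 7 for 6: 7^(7 + 1) + 1; = 5764802; G_5 = 5764802−1 = 5764801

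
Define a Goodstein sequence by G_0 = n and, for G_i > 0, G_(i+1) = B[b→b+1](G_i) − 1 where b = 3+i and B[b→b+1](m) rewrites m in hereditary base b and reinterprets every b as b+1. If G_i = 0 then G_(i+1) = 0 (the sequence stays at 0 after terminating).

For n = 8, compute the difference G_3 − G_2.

[0] 8 ≡ 2·3 + 2 (base 3). Lift 4: 10. −1: 9.
[1] 9 ≡ 2·4 + 1 (base 4). Lift 5: 11. −1: 10.
[2] 10 ≡ 2·5 (base 5). Lift 6: 12. −1: 11.

1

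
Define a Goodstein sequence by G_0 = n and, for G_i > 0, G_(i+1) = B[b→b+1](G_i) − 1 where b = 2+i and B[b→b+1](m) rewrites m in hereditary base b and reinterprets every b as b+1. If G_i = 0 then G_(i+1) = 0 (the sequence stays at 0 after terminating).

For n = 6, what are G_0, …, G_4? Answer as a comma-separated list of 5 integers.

base 2: 6 = 2^2 + 2; at 3: 3^3 + 3 = 30; next = 29
base 3: 29 = 3^3 + 2; at 4: 4^4 + 2 = 258; next = 257
base 4: 257 = 4^4 + 1; at 5: 5^5 + 1 = 3126; next = 3125
base 5: 3125 = 5^5; at 6: 6^6 = 46656; next = 46655

6, 29, 257, 3125, 46655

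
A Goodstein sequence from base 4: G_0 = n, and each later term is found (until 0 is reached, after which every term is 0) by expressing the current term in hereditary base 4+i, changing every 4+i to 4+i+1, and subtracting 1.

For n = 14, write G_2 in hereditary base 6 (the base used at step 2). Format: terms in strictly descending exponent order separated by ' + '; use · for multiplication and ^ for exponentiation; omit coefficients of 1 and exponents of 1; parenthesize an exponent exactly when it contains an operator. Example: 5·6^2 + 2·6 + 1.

G_0=14  [base 4] 3·4 + 2  →[4↦5]→  3·5 + 2 = 17  −1 ⇒ G_1=16
G_1=16  [base 5] 3·5 + 1  →[5↦6]→  3·6 + 1 = 19  −1 ⇒ G_2=18
G_2=18  [base 6] 3·6  →[6↦7]→  3·7 = 21  −1 ⇒ G_3=20

3·6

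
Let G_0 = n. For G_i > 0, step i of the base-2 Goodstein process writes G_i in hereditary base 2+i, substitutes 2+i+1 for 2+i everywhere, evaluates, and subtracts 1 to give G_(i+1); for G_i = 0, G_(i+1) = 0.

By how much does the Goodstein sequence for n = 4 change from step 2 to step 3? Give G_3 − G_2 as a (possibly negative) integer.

19

G_0=4  [base 2] 2^2  →[2↦3]→  3^3 = 27  −1 ⇒ G_1=26
G_1=26  [base 3] 2·3^2 + 2·3 + 2  →[3↦4]→  2·4^2 + 2·4 + 2 = 42  −1 ⇒ G_2=41
G_2=41  [base 4] 2·4^2 + 2·4 + 1  →[4↦5]→  2·5^2 + 2·5 + 1 = 61  −1 ⇒ G_3=60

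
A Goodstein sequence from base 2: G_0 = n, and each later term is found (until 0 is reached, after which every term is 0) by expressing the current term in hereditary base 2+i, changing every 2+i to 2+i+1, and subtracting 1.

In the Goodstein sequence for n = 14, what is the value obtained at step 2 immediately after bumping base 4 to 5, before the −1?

18751

G_0 = 14. HB_2(14) = 2^(2 + 1) + 2^2 + 2. Bump = 111. G_1 = 110.
G_1 = 110. HB_3(110) = 3^(3 + 1) + 3^3 + 2. Bump = 1282. G_2 = 1281.
G_2 = 1281. HB_4(1281) = 4^(4 + 1) + 4^4 + 1. Bump = 18751. G_3 = 18750.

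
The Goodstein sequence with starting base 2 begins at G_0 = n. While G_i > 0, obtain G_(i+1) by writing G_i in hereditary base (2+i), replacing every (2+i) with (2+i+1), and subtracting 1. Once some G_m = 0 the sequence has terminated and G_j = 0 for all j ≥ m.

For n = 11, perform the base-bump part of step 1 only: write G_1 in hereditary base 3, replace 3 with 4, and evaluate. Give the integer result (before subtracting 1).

1028

step 0: 11 = 2^(2 + 1) + 2 + 1; sub 3 for 2: 3^(3 + 1) + 3 + 1; = 85; G_1 = 85−1 = 84
step 1: 84 = 3^(3 + 1) + 3; sub 4 for 3: 4^(4 + 1) + 4; = 1028; G_2 = 1028−1 = 1027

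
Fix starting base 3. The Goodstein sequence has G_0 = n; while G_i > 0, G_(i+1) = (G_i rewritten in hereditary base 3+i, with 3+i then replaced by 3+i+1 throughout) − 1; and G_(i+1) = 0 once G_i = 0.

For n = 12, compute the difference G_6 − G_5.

6

base 3: 12 = 3^2 + 3; at 4: 4^2 + 4 = 20; next = 19
base 4: 19 = 4^2 + 3; at 5: 5^2 + 3 = 28; next = 27
base 5: 27 = 5^2 + 2; at 6: 6^2 + 2 = 38; next = 37
base 6: 37 = 6^2 + 1; at 7: 7^2 + 1 = 50; next = 49
base 7: 49 = 7^2; at 8: 8^2 = 64; next = 63
base 8: 63 = 7·8 + 7; at 9: 7·9 + 7 = 70; next = 69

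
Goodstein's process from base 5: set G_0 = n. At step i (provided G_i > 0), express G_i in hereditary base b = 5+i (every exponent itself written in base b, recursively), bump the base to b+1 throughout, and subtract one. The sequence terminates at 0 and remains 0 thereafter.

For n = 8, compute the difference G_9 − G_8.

[0] 8 ≡ 5 + 3 (base 5). Lift 6: 9. −1: 8.
[1] 8 ≡ 6 + 2 (base 6). Lift 7: 9. −1: 8.
[2] 8 ≡ 7 + 1 (base 7). Lift 8: 9. −1: 8.
[3] 8 ≡ 8 (base 8). Lift 9: 9. −1: 8.
[4] 8 ≡ 8 (base 9). Lift 10: 8. −1: 7.
[5] 7 ≡ 7 (base 10). Lift 11: 7. −1: 6.
[6] 6 ≡ 6 (base 11). Lift 12: 6. −1: 5.
[7] 5 ≡ 5 (base 12). Lift 13: 5. −1: 4.
[8] 4 ≡ 4 (base 13). Lift 14: 4. −1: 3.

-1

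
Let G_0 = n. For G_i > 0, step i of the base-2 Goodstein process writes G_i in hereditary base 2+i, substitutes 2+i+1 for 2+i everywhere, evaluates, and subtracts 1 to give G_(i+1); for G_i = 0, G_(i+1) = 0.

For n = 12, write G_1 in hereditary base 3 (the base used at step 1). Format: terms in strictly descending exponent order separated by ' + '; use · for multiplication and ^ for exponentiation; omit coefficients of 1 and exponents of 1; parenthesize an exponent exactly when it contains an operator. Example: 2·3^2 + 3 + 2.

3^(3 + 1) + 2·3^2 + 2·3 + 2

step 0: 12 = 2^(2 + 1) + 2^2; sub 3 for 2: 3^(3 + 1) + 3^3; = 108; G_1 = 108−1 = 107
step 1: 107 = 3^(3 + 1) + 2·3^2 + 2·3 + 2; sub 4 for 3: 4^(4 + 1) + 2·4^2 + 2·4 + 2; = 1066; G_2 = 1066−1 = 1065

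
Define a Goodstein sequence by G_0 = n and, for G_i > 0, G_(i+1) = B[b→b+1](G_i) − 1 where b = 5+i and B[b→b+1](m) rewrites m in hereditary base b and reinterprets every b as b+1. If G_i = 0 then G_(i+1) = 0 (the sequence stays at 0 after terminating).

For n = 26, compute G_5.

63

i=0: 26 = 5^2 + 1 (b=5); 5→6: 6^2 + 1 = 37; 37−1 = 36
i=1: 36 = 6^2 (b=6); 6→7: 7^2 = 49; 49−1 = 48
i=2: 48 = 6·7 + 6 (b=7); 7→8: 6·8 + 6 = 54; 54−1 = 53
i=3: 53 = 6·8 + 5 (b=8); 8→9: 6·9 + 5 = 59; 59−1 = 58
i=4: 58 = 6·9 + 4 (b=9); 9→10: 6·10 + 4 = 64; 64−1 = 63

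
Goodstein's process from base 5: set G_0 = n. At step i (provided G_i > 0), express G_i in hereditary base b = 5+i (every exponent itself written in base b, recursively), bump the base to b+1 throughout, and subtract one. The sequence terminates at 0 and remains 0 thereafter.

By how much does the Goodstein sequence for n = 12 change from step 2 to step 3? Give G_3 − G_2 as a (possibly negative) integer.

1

[0] 12 ≡ 2·5 + 2 (base 5). Lift 6: 14. −1: 13.
[1] 13 ≡ 2·6 + 1 (base 6). Lift 7: 15. −1: 14.
[2] 14 ≡ 2·7 (base 7). Lift 8: 16. −1: 15.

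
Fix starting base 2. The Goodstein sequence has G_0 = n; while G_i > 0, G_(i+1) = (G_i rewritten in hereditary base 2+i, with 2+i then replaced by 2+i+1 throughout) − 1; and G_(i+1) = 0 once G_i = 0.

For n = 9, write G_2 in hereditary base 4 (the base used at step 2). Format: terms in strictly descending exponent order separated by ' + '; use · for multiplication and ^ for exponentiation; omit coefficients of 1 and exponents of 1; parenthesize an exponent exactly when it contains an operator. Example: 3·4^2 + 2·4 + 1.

3·4^4 + 3·4^3 + 3·4^2 + 3·4 + 3

9 —HB2→ 2^(2 + 1) + 1 —bump→ 3^(3 + 1) + 1 = 82 —(−1)→ 81
81 —HB3→ 3^(3 + 1) —bump→ 4^(4 + 1) = 1024 —(−1)→ 1023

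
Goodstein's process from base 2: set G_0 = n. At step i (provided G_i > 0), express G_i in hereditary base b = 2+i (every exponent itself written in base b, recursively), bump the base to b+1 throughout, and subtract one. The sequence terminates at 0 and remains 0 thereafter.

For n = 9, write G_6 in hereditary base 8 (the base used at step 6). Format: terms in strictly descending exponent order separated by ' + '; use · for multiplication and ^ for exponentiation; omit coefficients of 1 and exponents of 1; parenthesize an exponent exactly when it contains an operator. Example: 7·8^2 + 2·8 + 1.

G_0=9  [base 2] 2^(2 + 1) + 1  →[2↦3]→  3^(3 + 1) + 1 = 82  −1 ⇒ G_1=81
G_1=81  [base 3] 3^(3 + 1)  →[3↦4]→  4^(4 + 1) = 1024  −1 ⇒ G_2=1023
G_2=1023  [base 4] 3·4^4 + 3·4^3 + 3·4^2 + 3·4 + 3  →[4↦5]→  3·5^5 + 3·5^3 + 3·5^2 + 3·5 + 3 = 9843  −1 ⇒ G_3=9842
G_3=9842  [base 5] 3·5^5 + 3·5^3 + 3·5^2 + 3·5 + 2  →[5↦6]→  3·6^6 + 3·6^3 + 3·6^2 + 3·6 + 2 = 140744  −1 ⇒ G_4=140743
G_4=140743  [base 6] 3·6^6 + 3·6^3 + 3·6^2 + 3·6 + 1  →[6↦7]→  3·7^7 + 3·7^3 + 3·7^2 + 3·7 + 1 = 2471827  −1 ⇒ G_5=2471826
G_5=2471826  [base 7] 3·7^7 + 3·7^3 + 3·7^2 + 3·7  →[7↦8]→  3·8^8 + 3·8^3 + 3·8^2 + 3·8 = 50333400  −1 ⇒ G_6=50333399
G_6=50333399  [base 8] 3·8^8 + 3·8^3 + 3·8^2 + 2·8 + 7  →[8↦9]→  3·9^9 + 3·9^3 + 3·9^2 + 2·9 + 7 = 1162263922  −1 ⇒ G_7=1162263921

3·8^8 + 3·8^3 + 3·8^2 + 2·8 + 7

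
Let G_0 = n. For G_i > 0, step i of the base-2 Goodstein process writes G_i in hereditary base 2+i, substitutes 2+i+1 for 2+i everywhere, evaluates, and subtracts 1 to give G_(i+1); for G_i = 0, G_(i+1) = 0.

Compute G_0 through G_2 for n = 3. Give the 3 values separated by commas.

3, 3, 3

3 —HB2→ 2 + 1 —bump→ 3 + 1 = 4 —(−1)→ 3
3 —HB3→ 3 —bump→ 4 = 4 —(−1)→ 3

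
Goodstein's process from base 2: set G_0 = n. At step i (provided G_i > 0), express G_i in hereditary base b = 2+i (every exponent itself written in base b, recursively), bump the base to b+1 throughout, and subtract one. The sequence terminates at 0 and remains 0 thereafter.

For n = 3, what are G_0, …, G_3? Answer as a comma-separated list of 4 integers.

3, 3, 3, 2

base 2: 3 = 2 + 1; at 3: 3 + 1 = 4; next = 3
base 3: 3 = 3; at 4: 4 = 4; next = 3
base 4: 3 = 3; at 5: 3 = 3; next = 2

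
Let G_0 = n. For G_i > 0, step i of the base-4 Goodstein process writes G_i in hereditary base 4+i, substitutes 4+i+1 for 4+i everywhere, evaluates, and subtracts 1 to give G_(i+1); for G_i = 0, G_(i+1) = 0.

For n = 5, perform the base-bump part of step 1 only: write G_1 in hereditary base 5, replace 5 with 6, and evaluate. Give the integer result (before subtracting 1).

6

base 4: 5 = 4 + 1; at 5: 5 + 1 = 6; next = 5
base 5: 5 = 5; at 6: 6 = 6; next = 5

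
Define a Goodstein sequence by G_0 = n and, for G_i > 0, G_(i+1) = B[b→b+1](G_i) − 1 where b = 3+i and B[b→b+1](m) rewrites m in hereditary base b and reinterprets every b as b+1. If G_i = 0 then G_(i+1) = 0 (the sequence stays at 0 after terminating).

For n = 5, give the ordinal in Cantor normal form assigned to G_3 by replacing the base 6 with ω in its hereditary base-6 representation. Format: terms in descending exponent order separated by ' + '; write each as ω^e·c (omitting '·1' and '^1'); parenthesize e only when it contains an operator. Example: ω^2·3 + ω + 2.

5

G_0=5  [base 3] 3 + 2  →[3↦4]→  4 + 2 = 6  −1 ⇒ G_1=5
G_1=5  [base 4] 4 + 1  →[4↦5]→  5 + 1 = 6  −1 ⇒ G_2=5
G_2=5  [base 5] 5  →[5↦6]→  6 = 6  −1 ⇒ G_3=5
G_3=5  [base 6] 5  →[6↦7]→  5 = 5  −1 ⇒ G_4=4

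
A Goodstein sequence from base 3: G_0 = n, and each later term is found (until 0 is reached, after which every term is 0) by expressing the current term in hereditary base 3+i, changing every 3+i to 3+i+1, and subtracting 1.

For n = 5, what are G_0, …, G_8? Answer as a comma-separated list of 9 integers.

5 —HB3→ 3 + 2 —bump→ 4 + 2 = 6 —(−1)→ 5
5 —HB4→ 4 + 1 —bump→ 5 + 1 = 6 —(−1)→ 5
5 —HB5→ 5 —bump→ 6 = 6 —(−1)→ 5
5 —HB6→ 5 —bump→ 5 = 5 —(−1)→ 4
4 —HB7→ 4 —bump→ 4 = 4 —(−1)→ 3
3 —HB8→ 3 —bump→ 3 = 3 —(−1)→ 2
2 —HB9→ 2 —bump→ 2 = 2 —(−1)→ 1
1 —HB10→ 1 —bump→ 1 = 1 —(−1)→ 0

5, 5, 5, 5, 4, 3, 2, 1, 0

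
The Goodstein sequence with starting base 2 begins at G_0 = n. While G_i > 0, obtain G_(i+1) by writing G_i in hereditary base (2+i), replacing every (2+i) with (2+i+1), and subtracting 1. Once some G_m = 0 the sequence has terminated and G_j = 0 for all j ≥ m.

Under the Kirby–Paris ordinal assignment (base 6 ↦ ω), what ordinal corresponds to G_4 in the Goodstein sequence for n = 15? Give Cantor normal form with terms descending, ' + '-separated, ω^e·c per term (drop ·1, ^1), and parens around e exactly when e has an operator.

ω^(ω + 1) + ω^ω + 1

G_0=15  [base 2] 2^(2 + 1) + 2^2 + 2 + 1  →[2↦3]→  3^(3 + 1) + 3^3 + 3 + 1 = 112  −1 ⇒ G_1=111
G_1=111  [base 3] 3^(3 + 1) + 3^3 + 3  →[3↦4]→  4^(4 + 1) + 4^4 + 4 = 1284  −1 ⇒ G_2=1283
G_2=1283  [base 4] 4^(4 + 1) + 4^4 + 3  →[4↦5]→  5^(5 + 1) + 5^5 + 3 = 18753  −1 ⇒ G_3=18752
G_3=18752  [base 5] 5^(5 + 1) + 5^5 + 2  →[5↦6]→  6^(6 + 1) + 6^6 + 2 = 326594  −1 ⇒ G_4=326593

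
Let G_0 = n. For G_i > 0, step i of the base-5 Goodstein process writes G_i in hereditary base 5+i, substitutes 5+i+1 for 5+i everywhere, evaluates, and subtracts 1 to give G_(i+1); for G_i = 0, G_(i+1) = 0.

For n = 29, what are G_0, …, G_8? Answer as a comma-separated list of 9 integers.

(0) 29|_5 = 5^2 + 4 ↦ 6^2 + 4|_6 = 40 ⇒ 39
(1) 39|_6 = 6^2 + 3 ↦ 7^2 + 3|_7 = 52 ⇒ 51
(2) 51|_7 = 7^2 + 2 ↦ 8^2 + 2|_8 = 66 ⇒ 65
(3) 65|_8 = 8^2 + 1 ↦ 9^2 + 1|_9 = 82 ⇒ 81
(4) 81|_9 = 9^2 ↦ 10^2|_10 = 100 ⇒ 99
(5) 99|_10 = 9·10 + 9 ↦ 9·11 + 9|_11 = 108 ⇒ 107
(6) 107|_11 = 9·11 + 8 ↦ 9·12 + 8|_12 = 116 ⇒ 115
(7) 115|_12 = 9·12 + 7 ↦ 9·13 + 7|_13 = 124 ⇒ 123

29, 39, 51, 65, 81, 99, 107, 115, 123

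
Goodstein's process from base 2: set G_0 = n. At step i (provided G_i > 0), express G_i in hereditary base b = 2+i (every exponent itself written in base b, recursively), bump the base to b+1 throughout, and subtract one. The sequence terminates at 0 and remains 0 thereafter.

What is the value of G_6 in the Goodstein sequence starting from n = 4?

139

i=0: 4 = 2^2 (b=2); 2→3: 3^3 = 27; 27−1 = 26
i=1: 26 = 2·3^2 + 2·3 + 2 (b=3); 3→4: 2·4^2 + 2·4 + 2 = 42; 42−1 = 41
i=2: 41 = 2·4^2 + 2·4 + 1 (b=4); 4→5: 2·5^2 + 2·5 + 1 = 61; 61−1 = 60
i=3: 60 = 2·5^2 + 2·5 (b=5); 5→6: 2·6^2 + 2·6 = 84; 84−1 = 83
i=4: 83 = 2·6^2 + 6 + 5 (b=6); 6→7: 2·7^2 + 7 + 5 = 110; 110−1 = 109
i=5: 109 = 2·7^2 + 7 + 4 (b=7); 7→8: 2·8^2 + 8 + 4 = 140; 140−1 = 139
i=6: 139 = 2·8^2 + 8 + 3 (b=8); 8→9: 2·9^2 + 9 + 3 = 174; 174−1 = 173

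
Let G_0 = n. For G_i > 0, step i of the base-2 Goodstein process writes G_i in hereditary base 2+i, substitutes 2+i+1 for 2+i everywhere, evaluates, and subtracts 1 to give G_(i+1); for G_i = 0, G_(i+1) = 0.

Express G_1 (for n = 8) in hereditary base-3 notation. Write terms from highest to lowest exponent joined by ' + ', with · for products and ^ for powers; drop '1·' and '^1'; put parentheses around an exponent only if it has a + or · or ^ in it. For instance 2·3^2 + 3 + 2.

i=0: 8 = 2^(2 + 1) (b=2); 2→3: 3^(3 + 1) = 81; 81−1 = 80
i=1: 80 = 2·3^3 + 2·3^2 + 2·3 + 2 (b=3); 3→4: 2·4^4 + 2·4^2 + 2·4 + 2 = 554; 554−1 = 553

2·3^3 + 2·3^2 + 2·3 + 2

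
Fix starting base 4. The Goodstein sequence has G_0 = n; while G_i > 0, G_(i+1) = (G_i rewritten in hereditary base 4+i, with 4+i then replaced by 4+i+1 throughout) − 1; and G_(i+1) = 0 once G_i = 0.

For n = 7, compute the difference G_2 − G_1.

0

(0) 7|_4 = 4 + 3 ↦ 5 + 3|_5 = 8 ⇒ 7
(1) 7|_5 = 5 + 2 ↦ 6 + 2|_6 = 8 ⇒ 7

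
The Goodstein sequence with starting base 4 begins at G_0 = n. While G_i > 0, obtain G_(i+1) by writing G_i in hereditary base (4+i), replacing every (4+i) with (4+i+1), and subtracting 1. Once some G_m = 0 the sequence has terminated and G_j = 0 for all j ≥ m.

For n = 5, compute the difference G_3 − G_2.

-1

[0] 5 ≡ 4 + 1 (base 4). Lift 5: 6. −1: 5.
[1] 5 ≡ 5 (base 5). Lift 6: 6. −1: 5.
[2] 5 ≡ 5 (base 6). Lift 7: 5. −1: 4.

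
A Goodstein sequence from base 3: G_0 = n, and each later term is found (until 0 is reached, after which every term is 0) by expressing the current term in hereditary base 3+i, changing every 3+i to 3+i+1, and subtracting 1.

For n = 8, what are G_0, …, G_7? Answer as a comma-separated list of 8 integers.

step 0: 8 = 2·3 + 2; sub 4 for 3: 2·4 + 2; = 10; G_1 = 10−1 = 9
step 1: 9 = 2·4 + 1; sub 5 for 4: 2·5 + 1; = 11; G_2 = 11−1 = 10
step 2: 10 = 2·5; sub 6 for 5: 2·6; = 12; G_3 = 12−1 = 11
step 3: 11 = 6 + 5; sub 7 for 6: 7 + 5; = 12; G_4 = 12−1 = 11
step 4: 11 = 7 + 4; sub 8 for 7: 8 + 4; = 12; G_5 = 12−1 = 11
step 5: 11 = 8 + 3; sub 9 for 8: 9 + 3; = 12; G_6 = 12−1 = 11
step 6: 11 = 9 + 2; sub 10 for 9: 10 + 2; = 12; G_7 = 12−1 = 11

8, 9, 10, 11, 11, 11, 11, 11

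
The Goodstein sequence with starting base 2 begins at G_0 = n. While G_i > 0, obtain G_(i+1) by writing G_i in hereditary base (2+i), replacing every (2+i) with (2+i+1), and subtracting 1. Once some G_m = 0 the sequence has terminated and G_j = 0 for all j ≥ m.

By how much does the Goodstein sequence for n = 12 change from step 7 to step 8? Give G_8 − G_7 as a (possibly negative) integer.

[0] 12 ≡ 2^(2 + 1) + 2^2 (base 2). Lift 3: 108. −1: 107.
[1] 107 ≡ 3^(3 + 1) + 2·3^2 + 2·3 + 2 (base 3). Lift 4: 1066. −1: 1065.
[2] 1065 ≡ 4^(4 + 1) + 2·4^2 + 2·4 + 1 (base 4). Lift 5: 15686. −1: 15685.
[3] 15685 ≡ 5^(5 + 1) + 2·5^2 + 2·5 (base 5). Lift 6: 280020. −1: 280019.
[4] 280019 ≡ 6^(6 + 1) + 2·6^2 + 6 + 5 (base 6). Lift 7: 5764911. −1: 5764910.
[5] 5764910 ≡ 7^(7 + 1) + 2·7^2 + 7 + 4 (base 7). Lift 8: 134217868. −1: 134217867.
[6] 134217867 ≡ 8^(8 + 1) + 2·8^2 + 8 + 3 (base 8). Lift 9: 3486784575. −1: 3486784574.
[7] 3486784574 ≡ 9^(9 + 1) + 2·9^2 + 9 + 2 (base 9). Lift 10: 100000000212. −1: 100000000211.

96513215637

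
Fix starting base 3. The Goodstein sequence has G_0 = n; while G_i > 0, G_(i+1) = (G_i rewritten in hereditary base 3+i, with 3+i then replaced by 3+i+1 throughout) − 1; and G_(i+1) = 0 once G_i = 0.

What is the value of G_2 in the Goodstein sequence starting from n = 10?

24

G_0=10  [base 3] 3^2 + 1  →[3↦4]→  4^2 + 1 = 17  −1 ⇒ G_1=16
G_1=16  [base 4] 4^2  →[4↦5]→  5^2 = 25  −1 ⇒ G_2=24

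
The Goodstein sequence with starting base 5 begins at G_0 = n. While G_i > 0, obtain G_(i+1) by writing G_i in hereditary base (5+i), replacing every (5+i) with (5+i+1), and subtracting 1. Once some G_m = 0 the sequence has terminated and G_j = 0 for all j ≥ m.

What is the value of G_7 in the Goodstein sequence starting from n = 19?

31

(0) 19|_5 = 3·5 + 4 ↦ 3·6 + 4|_6 = 22 ⇒ 21
(1) 21|_6 = 3·6 + 3 ↦ 3·7 + 3|_7 = 24 ⇒ 23
(2) 23|_7 = 3·7 + 2 ↦ 3·8 + 2|_8 = 26 ⇒ 25
(3) 25|_8 = 3·8 + 1 ↦ 3·9 + 1|_9 = 28 ⇒ 27
(4) 27|_9 = 3·9 ↦ 3·10|_10 = 30 ⇒ 29
(5) 29|_10 = 2·10 + 9 ↦ 2·11 + 9|_11 = 31 ⇒ 30
(6) 30|_11 = 2·11 + 8 ↦ 2·12 + 8|_12 = 32 ⇒ 31
(7) 31|_12 = 2·12 + 7 ↦ 2·13 + 7|_13 = 33 ⇒ 32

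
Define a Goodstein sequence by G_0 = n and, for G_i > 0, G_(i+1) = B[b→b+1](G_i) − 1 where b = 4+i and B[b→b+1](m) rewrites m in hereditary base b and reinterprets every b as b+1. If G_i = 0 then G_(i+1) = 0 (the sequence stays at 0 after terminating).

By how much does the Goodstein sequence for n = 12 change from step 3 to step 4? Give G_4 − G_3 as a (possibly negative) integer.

1

12 —HB4→ 3·4 —bump→ 3·5 = 15 —(−1)→ 14
14 —HB5→ 2·5 + 4 —bump→ 2·6 + 4 = 16 —(−1)→ 15
15 —HB6→ 2·6 + 3 —bump→ 2·7 + 3 = 17 —(−1)→ 16
16 —HB7→ 2·7 + 2 —bump→ 2·8 + 2 = 18 —(−1)→ 17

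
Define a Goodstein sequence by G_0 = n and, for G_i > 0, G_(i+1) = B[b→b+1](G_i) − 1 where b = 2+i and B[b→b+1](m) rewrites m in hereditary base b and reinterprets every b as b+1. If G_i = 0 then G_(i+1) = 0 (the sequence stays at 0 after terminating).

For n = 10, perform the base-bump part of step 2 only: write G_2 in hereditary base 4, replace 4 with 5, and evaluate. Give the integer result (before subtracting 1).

base 2: 10 = 2^(2 + 1) + 2; at 3: 3^(3 + 1) + 3 = 84; next = 83
base 3: 83 = 3^(3 + 1) + 2; at 4: 4^(4 + 1) + 2 = 1026; next = 1025
base 4: 1025 = 4^(4 + 1) + 1; at 5: 5^(5 + 1) + 1 = 15626; next = 15625

15626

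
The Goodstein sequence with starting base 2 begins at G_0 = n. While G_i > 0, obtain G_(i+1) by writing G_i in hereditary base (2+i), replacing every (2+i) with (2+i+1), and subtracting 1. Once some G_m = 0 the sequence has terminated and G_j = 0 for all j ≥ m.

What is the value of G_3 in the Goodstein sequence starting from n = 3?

2

(0) 3|_2 = 2 + 1 ↦ 3 + 1|_3 = 4 ⇒ 3
(1) 3|_3 = 3 ↦ 4|_4 = 4 ⇒ 3
(2) 3|_4 = 3 ↦ 3|_5 = 3 ⇒ 2
(3) 2|_5 = 2 ↦ 2|_6 = 2 ⇒ 1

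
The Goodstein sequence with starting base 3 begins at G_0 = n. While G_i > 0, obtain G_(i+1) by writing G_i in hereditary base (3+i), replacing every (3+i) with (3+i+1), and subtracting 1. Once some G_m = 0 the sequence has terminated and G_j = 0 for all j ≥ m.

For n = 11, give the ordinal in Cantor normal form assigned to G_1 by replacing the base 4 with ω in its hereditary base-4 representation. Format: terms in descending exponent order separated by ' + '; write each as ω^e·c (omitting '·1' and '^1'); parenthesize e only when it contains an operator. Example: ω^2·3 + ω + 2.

ω^2 + 1

step 0: 11 = 3^2 + 2; sub 4 for 3: 4^2 + 2; = 18; G_1 = 18−1 = 17
step 1: 17 = 4^2 + 1; sub 5 for 4: 5^2 + 1; = 26; G_2 = 26−1 = 25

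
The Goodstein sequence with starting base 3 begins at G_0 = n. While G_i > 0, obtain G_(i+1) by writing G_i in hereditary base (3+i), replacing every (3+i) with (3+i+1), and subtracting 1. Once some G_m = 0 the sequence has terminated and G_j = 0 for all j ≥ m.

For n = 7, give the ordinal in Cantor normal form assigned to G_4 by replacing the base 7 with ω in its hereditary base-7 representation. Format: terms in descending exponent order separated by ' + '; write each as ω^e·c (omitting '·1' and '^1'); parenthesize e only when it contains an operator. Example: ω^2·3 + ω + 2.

ω + 2

G_0=7  [base 3] 2·3 + 1  →[3↦4]→  2·4 + 1 = 9  −1 ⇒ G_1=8
G_1=8  [base 4] 2·4  →[4↦5]→  2·5 = 10  −1 ⇒ G_2=9
G_2=9  [base 5] 5 + 4  →[5↦6]→  6 + 4 = 10  −1 ⇒ G_3=9
G_3=9  [base 6] 6 + 3  →[6↦7]→  7 + 3 = 10  −1 ⇒ G_4=9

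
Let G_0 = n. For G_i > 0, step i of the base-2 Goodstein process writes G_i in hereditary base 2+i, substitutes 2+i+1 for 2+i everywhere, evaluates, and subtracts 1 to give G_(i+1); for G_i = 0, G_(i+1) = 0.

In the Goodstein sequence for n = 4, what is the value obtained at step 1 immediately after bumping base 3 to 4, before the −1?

42

base 2: 4 = 2^2; at 3: 3^3 = 27; next = 26
base 3: 26 = 2·3^2 + 2·3 + 2; at 4: 2·4^2 + 2·4 + 2 = 42; next = 41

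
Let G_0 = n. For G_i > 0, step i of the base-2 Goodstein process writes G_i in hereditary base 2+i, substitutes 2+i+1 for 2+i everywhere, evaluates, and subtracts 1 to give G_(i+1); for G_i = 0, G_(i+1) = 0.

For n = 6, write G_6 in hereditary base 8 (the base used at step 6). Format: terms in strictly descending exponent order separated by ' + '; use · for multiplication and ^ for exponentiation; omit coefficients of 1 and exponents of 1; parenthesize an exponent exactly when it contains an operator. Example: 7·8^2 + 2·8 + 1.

5·8^5 + 5·8^4 + 5·8^3 + 5·8^2 + 5·8 + 3

i=0: 6 = 2^2 + 2 (b=2); 2→3: 3^3 + 3 = 30; 30−1 = 29
i=1: 29 = 3^3 + 2 (b=3); 3→4: 4^4 + 2 = 258; 258−1 = 257
i=2: 257 = 4^4 + 1 (b=4); 4→5: 5^5 + 1 = 3126; 3126−1 = 3125
i=3: 3125 = 5^5 (b=5); 5→6: 6^6 = 46656; 46656−1 = 46655
i=4: 46655 = 5·6^5 + 5·6^4 + 5·6^3 + 5·6^2 + 5·6 + 5 (b=6); 6→7: 5·7^5 + 5·7^4 + 5·7^3 + 5·7^2 + 5·7 + 5 = 98040; 98040−1 = 98039
i=5: 98039 = 5·7^5 + 5·7^4 + 5·7^3 + 5·7^2 + 5·7 + 4 (b=7); 7→8: 5·8^5 + 5·8^4 + 5·8^3 + 5·8^2 + 5·8 + 4 = 187244; 187244−1 = 187243
i=6: 187243 = 5·8^5 + 5·8^4 + 5·8^3 + 5·8^2 + 5·8 + 3 (b=8); 8→9: 5·9^5 + 5·9^4 + 5·9^3 + 5·9^2 + 5·9 + 3 = 332148; 332148−1 = 332147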